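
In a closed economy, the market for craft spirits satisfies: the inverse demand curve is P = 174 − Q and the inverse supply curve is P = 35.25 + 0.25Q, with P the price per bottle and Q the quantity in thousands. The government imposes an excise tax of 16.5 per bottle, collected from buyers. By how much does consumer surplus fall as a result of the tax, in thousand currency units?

Consumer surplus falls by 1378.08 thousand.

Rewrite in direct form: Qd = 174 − P and Qs = 4P − 141.
Without the tax, 174 − P = 4P − 141 gives 5P = 315, so P* = 63 and Q* = 111.
With the tax collected from buyers, demand (in seller-price terms) shifts: Qd = 174 − (P + 16.5).
New equilibrium: buyers pay 76.2, sellers receive 59.7, Q = 97.8. (Wedge: Pb − Ps = 16.5.)
ΔCS is the trapezoid between Q = 97.8 and Q = 111 of height 13.2: ½ · (111 + 97.8) · 13.2 = 1378.08.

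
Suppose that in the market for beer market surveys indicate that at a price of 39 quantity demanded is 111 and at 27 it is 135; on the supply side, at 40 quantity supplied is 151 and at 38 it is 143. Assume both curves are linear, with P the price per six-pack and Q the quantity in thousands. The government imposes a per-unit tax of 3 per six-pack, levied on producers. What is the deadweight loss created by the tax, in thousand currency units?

Deadweight loss = 6 thousand.

Demand slope: (135 − 111)/(27 − 39) = -2, so Qd = 189 − 2P.
Supply slope: (143 − 151)/(38 − 40) = 4, so Qs = 4P − 9.
Without the tax, 189 − 2P = 4P − 9 gives 6P = 198, so P* = 33 and Q* = 123.
With the tax collected from producers, supply shifts: Qs = 4(P − 3) − 9.
Solving gives Q = 119 with consumers paying 35 and producers receiving 32 (the 3 wedge).
Quantity falls by |ΔQ| = |123 − 119| = 4.
DWL = ½ · t · |ΔQ| = ½ · 3 · 4 = 6.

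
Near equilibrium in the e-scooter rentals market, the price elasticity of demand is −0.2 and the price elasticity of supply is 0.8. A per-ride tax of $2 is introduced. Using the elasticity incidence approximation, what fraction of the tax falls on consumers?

Incidence ratio: consumers' share ≈ εs / (εs + |εd|) = 0.8 / (0.8 + 0.2) = 0.8.
Supply is the more elastic side, so consumers bear the larger share.

Consumers' share ≈ 0.8.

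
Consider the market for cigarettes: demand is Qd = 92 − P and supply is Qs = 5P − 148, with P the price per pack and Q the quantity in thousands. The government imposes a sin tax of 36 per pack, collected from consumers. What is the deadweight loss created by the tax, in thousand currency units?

Deadweight loss = 540 thousand.

Without the tax, 92 − P = 5P − 148 gives 6P = 240, so P* = 40 and Q* = 52.
With the tax collected from consumers, demand (in seller-price terms) shifts: Qd = 92 − (P + 36).
New equilibrium: consumers pay 70, sellers receive 34, Q = 22. (Wedge: Pb − Ps = 36.)
Quantity falls by |ΔQ| = |52 − 22| = 30.
DWL = ½ · t · |ΔQ| = ½ · 36 · 30 = 540.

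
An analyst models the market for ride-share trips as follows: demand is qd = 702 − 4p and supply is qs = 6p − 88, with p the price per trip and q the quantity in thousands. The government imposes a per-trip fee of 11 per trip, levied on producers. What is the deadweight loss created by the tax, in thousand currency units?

Deadweight loss = 145.2 thousand.

Without the tax, 702 − 4p = 6p − 88 gives 10p = 790, so p* = 79 and q* = 386.
With the tax collected from producers, supply shifts: qs = 6(p − 11) − 88.
New equilibrium: consumers pay 85.6, producers receive 74.6, q = 359.6. (Wedge: pb − ps = 11.)
Quantity falls by |ΔQ| = |386 − 359.6| = 26.4.
DWL = ½ · t · |ΔQ| = ½ · 11 · 26.4 = 145.2.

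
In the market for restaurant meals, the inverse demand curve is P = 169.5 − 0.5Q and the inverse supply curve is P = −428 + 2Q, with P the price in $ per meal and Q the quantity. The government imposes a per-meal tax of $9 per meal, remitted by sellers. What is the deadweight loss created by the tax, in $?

Deadweight loss = $16.2.

Inverting to Q(P) form: Qd = 339 − 2P; Qs = 0.5P + 214.
Without the tax, 339 − 2P = 0.5P + 214 gives 2.5P = 125, so P* = $50 and Q* = 239.
With the tax collected from sellers, supply shifts: Qs = 0.5(P − 9) + 214.
New equilibrium: consumers pay $51.8, sellers receive $42.8, Q = 235.4. (Wedge: Pb − Ps = 9.)
Quantity falls by |ΔQ| = |239 − 235.4| = 3.6.
DWL = ½ · t · |ΔQ| = ½ · 9 · 3.6 = $16.2.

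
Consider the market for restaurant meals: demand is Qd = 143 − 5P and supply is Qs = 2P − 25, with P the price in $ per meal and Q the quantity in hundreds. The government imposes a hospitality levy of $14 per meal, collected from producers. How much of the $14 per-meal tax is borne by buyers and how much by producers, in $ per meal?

Buyers bear $4 per meal; producers bear $10 per meal.

Before the tax: set 143 − 5P = 2P − 25 → P* = $24, Q* = 23.
With the tax collected from producers, supply shifts: Qs = 2(P − 14) − 25.
New equilibrium: buyers pay $28, producers receive $14, Q = 3. (Wedge: Pb − Ps = 14.)
Burden on buyers: $4; on producers: $10. (They sum to $14.)
The less price-elastic side of the market bears the larger share of a per-unit tax.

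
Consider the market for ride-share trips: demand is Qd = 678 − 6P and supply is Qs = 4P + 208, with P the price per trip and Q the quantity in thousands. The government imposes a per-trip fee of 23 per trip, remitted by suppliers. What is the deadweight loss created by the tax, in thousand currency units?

Without the tax, 678 − 6P = 4P + 208 gives 10P = 470, so P* = 47 and Q* = 396.
With the tax collected from suppliers, supply shifts: Qs = 4(P − 23) + 208.
New equilibrium: consumers pay 56.2, suppliers receive 33.2, Q = 340.8. (Wedge: Pb − Ps = 23.)
Quantity falls by |ΔQ| = |396 − 340.8| = 55.2.
DWL = ½ · t · |ΔQ| = ½ · 23 · 55.2 = 634.8.

Deadweight loss = 634.8 thousand.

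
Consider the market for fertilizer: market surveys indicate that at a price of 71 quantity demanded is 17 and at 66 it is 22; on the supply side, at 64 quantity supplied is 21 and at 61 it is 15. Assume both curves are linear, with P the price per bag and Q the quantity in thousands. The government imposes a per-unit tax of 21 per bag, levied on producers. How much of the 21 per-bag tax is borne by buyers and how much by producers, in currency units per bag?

Demand slope: (22 − 17)/(66 − 71) = -1, so Qd = 88 − P.
Supply slope: (15 − 21)/(61 − 64) = 2, so Qs = 2P − 107.
Before the tax: set 88 − P = 2P − 107 → P* = 65, Q* = 23.
With the tax collected from producers, supply shifts: Qs = 2(P − 21) − 107.
New equilibrium: buyers pay 79, producers receive 58, Q = 9. (Wedge: Pb − Ps = 21.)
Burden on buyers: 14; on producers: 7. (They sum to 21.)

Buyers bear 14 per bag; producers bear 7 per bag.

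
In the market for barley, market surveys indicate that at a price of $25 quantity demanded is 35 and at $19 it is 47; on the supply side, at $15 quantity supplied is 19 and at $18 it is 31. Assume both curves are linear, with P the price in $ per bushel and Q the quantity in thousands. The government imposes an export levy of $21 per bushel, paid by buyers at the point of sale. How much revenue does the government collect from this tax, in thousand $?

Demand slope: (47 − 35)/(19 − 25) = -2, so Qd = 85 − 2P.
Supply slope: (31 − 19)/(18 − 15) = 4, so Qs = 4P − 41.
Before the tax: set 85 − 2P = 4P − 41 → P* = $21, Q* = 43.
With the tax collected from buyers, demand (in seller-price terms) shifts: Qd = 85 − 2(P + 21).
New equilibrium: buyers pay $35, suppliers receive $14, Q = 15. (Wedge: Pb − Ps = 21.)
Revenue = t · Q = 21 · 15 = $315.

Tax revenue = $315 thousand.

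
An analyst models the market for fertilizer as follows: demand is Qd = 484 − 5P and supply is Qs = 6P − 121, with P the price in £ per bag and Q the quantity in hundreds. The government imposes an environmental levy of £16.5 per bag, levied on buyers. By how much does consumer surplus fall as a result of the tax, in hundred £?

Consumer surplus falls by £1678.5 hundred.

Before the tax: set 484 − 5P = 6P − 121 → P* = £55, Q* = 209.
With the tax collected from buyers, demand (in seller-price terms) shifts: Qd = 484 − 5(P + 16.5).
Solving gives Q = 164 with buyers paying £64 and sellers receiving £47.5 (the £16.5 wedge).
ΔCS is the trapezoid between Q = 164 and Q = 209 of height £9: ½ · (209 + 164) · 9 = £1678.5.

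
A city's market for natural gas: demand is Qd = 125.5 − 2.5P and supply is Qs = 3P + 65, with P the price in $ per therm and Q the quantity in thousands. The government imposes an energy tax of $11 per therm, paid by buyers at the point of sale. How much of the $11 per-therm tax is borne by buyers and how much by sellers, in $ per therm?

Before the tax: set 125.5 − 2.5P = 3P + 65 → P* = $11, Q* = 98.
With the tax collected from buyers, demand (in seller-price terms) shifts: Qd = 125.5 − 2.5(P + 11).
New equilibrium: buyers pay $17, sellers receive $6, Q = 83. (Wedge: Pb − Ps = 11.)
Burden on buyers: $6; on sellers: $5. (They sum to $11.)
The less price-elastic side of the market bears the larger share of a per-unit tax.

Buyers bear $6 per therm; sellers bear $5 per therm.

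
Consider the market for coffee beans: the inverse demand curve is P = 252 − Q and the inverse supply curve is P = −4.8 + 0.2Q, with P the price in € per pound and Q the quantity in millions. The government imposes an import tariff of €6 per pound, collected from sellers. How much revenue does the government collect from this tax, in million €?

Inverting to Q(P) form: Qd = 252 − P; Qs = 5P + 24.
Without the tax, 252 − P = 5P + 24 gives 6P = 228, so P* = €38 and Q* = 214.
With the tax collected from sellers, supply shifts: Qs = 5(P − 6) + 24.
Solving gives Q = 209 with consumers paying €43 and sellers receiving €37 (the €6 wedge).
Revenue = t · Q = 6 · 209 = €1254.

Tax revenue = €1254 million.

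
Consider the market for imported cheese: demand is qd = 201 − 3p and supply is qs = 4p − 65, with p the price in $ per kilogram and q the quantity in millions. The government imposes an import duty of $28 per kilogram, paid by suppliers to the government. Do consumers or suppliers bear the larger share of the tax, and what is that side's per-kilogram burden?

Consumers bear the larger share: $16 per kilogram.

Without the tax, 201 − 3p = 4p − 65 gives 7p = 266, so p* = $38 and q* = 87.
With the tax collected from suppliers, supply shifts: qs = 4(p − 28) − 65.
New equilibrium: consumers pay $54, suppliers receive $26, q = 39. (Wedge: pb − ps = 28.)
Per-kilogram burden: consumers $16, suppliers $12.
Consumers take the larger share because demand is less price-elastic here (demand slope 3 vs supply slope 4).
The less price-elastic side of the market bears the larger share of a per-unit tax.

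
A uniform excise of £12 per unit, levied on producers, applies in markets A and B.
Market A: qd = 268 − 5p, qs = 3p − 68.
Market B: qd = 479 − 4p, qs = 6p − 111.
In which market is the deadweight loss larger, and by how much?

Market B, by £37.8.

Market A: pre-tax p* = £42, q* = 58; post-tax q = 35.5; deadweight loss = £135.
Market B: pre-tax p* = £59, q* = 243; post-tax q = 214.2; deadweight loss = £172.8.
Difference: £135 vs £172.8 → market B is larger by £37.8.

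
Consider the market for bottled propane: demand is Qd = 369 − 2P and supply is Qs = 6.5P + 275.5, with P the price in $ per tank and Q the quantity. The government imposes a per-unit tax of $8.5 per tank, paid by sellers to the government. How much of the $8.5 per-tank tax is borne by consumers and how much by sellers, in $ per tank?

Before the tax: set 369 − 2P = 6.5P + 275.5 → P* = $11, Q* = 347.
With the tax collected from sellers, supply shifts: Qs = 6.5(P − 8.5) + 275.5.
Solving gives Q = 334 with consumers paying $17.5 and sellers receiving $9 (the $8.5 wedge).
Burden on consumers: $6.5; on sellers: $2. (They sum to $8.5.)
The less price-elastic side of the market bears the larger share of a per-unit tax.

Consumers bear $6.5 per tank; sellers bear $2 per tank.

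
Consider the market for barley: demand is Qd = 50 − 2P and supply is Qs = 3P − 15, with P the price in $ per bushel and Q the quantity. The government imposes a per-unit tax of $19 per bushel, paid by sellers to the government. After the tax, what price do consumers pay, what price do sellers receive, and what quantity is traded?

Before the tax: set 50 − 2P = 3P − 15 → P* = $13, Q* = 24.
With the tax collected from sellers, supply shifts: Qs = 3(P − 19) − 15.
New equilibrium: consumers pay $24.4, sellers receive $5.4, Q = 1.2. (Wedge: Pb − Ps = 19.)
The less price-elastic side of the market bears the larger share of a per-unit tax.

Consumers pay $24.4; sellers receive $5.4; quantity = 1.2.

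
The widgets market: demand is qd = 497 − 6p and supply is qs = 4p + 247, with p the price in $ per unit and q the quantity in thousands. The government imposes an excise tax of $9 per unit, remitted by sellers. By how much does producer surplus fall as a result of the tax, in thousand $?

Producer surplus falls by $1815.48 thousand.

Before the tax: set 497 − 6p = 4p + 247 → p* = $25, q* = 347.
With the tax collected from sellers, supply shifts: qs = 4(p − 9) + 247.
Solving gives q = 325.4 with consumers paying $28.6 and sellers receiving $19.6 (the $9 wedge).
ΔPS is the trapezoid between Q = 325.4 and Q = 347 of height $5.4: ½ · (347 + 325.4) · 5.4 = $1815.48.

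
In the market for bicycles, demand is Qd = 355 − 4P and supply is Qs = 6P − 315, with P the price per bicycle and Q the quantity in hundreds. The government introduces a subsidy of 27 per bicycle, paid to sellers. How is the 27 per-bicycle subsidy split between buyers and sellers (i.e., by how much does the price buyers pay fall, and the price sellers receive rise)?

Buyers gain 16.2 per bicycle; sellers gain 10.8 per bicycle.

Without the subsidy, 355 − 4P = 6P − 315 gives 10P = 670, so P* = 67 and Q* = 87.
With a per-unit subsidy paid to sellers, each receives P + 27 per unit sold, so supply becomes Qs = 6(P + 27) − 315.
New equilibrium: buyers pay 50.8, sellers receive 77.8, Q = 151.8. (Wedge: Pb − Ps = −27.)
Gain to buyers: 16.2; to sellers: 10.8. (They sum to 27.)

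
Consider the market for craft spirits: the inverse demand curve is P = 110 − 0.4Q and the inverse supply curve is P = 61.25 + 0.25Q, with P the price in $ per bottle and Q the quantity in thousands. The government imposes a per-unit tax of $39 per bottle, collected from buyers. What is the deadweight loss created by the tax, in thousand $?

Deadweight loss = $1170 thousand.

Inverting to Q(P) form: Qd = 275 − 2.5P; Qs = 4P − 245.
Before the tax: set 275 − 2.5P = 4P − 245 → P* = $80, Q* = 75.
With the tax collected from buyers, demand (in seller-price terms) shifts: Qd = 275 − 2.5(P + 39).
New equilibrium: buyers pay $104, producers receive $65, Q = 15. (Wedge: Pb − Ps = 39.)
Quantity falls by |ΔQ| = |75 − 15| = 60.
DWL = ½ · t · |ΔQ| = ½ · 39 · 60 = $1170.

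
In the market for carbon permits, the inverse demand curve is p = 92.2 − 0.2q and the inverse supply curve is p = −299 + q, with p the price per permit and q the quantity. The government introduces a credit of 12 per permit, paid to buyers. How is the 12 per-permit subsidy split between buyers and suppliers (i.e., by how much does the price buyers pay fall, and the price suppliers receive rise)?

Buyers gain 2 per permit; suppliers gain 10 per permit.

Rewrite in direct form: qd = 461 − 5p and qs = p + 299.
Before the subsidy: set 461 − 5p = p + 299 → p* = 27, q* = 326.
With a per-unit subsidy paid to buyers, each effectively pays p − 12, so demand becomes qd = 461 − 5(p − 12).
Solving gives q = 336 with buyers paying 25 and suppliers receiving 37 (the 12 wedge).
Gain to buyers: 2; to suppliers: 10. (They sum to 12.)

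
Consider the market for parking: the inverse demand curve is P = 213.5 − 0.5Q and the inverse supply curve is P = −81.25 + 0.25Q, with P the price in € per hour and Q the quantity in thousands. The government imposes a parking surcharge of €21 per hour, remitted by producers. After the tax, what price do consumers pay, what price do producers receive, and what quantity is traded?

Consumers pay €31; producers receive €10; quantity = 365.

Rewrite in direct form: Qd = 427 − 2P and Qs = 4P + 325.
Without the tax, 427 − 2P = 4P + 325 gives 6P = 102, so P* = €17 and Q* = 393.
With the tax collected from producers, supply shifts: Qs = 4(P − 21) + 325.
New equilibrium: consumers pay €31, producers receive €10, Q = 365. (Wedge: Pb − Ps = 21.)
The less price-elastic side of the market bears the larger share of a per-unit tax.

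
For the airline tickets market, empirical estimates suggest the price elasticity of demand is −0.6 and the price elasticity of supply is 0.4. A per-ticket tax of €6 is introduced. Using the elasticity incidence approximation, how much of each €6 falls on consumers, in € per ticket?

Incidence ratio: consumers' share ≈ εs / (εs + |εd|) = 0.4 / (0.4 + 0.6) = 0.4.
So consumers bear ≈ 0.4 × €6 = €2.4; producers bear €3.6.

Consumers bear ≈ €2.4 per ticket.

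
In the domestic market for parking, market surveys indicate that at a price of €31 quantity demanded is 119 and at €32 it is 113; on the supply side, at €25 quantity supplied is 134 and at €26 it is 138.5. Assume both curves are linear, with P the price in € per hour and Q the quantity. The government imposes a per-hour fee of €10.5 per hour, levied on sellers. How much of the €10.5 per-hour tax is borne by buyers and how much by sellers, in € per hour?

Demand slope: (113 − 119)/(32 − 31) = -6, so Qd = 305 − 6P.
Supply slope: (138.5 − 134)/(26 − 25) = 4.5, so Qs = 4.5P + 21.5.
Before the tax: set 305 − 6P = 4.5P + 21.5 → P* = €27, Q* = 143.
With the tax collected from sellers, supply shifts: Qs = 4.5(P − 10.5) + 21.5.
New equilibrium: buyers pay €31.5, sellers receive €21, Q = 116. (Wedge: Pb − Ps = 10.5.)
Burden on buyers: €4.5; on sellers: €6. (They sum to €10.5.)

Buyers bear €4.5 per hour; sellers bear €6 per hour.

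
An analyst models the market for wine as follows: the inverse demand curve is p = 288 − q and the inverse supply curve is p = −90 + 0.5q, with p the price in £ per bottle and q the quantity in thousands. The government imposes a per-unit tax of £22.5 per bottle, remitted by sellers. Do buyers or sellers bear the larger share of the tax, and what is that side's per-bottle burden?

Buyers bear the larger share: £15 per bottle.

Inverting to q(p) form: qd = 288 − p; qs = 2p + 180.
Before the tax: set 288 − p = 2p + 180 → p* = £36, q* = 252.
With the tax collected from sellers, supply shifts: qs = 2(p − 22.5) + 180.
Solving gives q = 237 with buyers paying £51 and sellers receiving £28.5 (the £22.5 wedge).
Per-bottle burden: buyers £15, sellers £7.5.
Buyers take the larger share because demand is less price-elastic here (demand slope 1 vs supply slope 2).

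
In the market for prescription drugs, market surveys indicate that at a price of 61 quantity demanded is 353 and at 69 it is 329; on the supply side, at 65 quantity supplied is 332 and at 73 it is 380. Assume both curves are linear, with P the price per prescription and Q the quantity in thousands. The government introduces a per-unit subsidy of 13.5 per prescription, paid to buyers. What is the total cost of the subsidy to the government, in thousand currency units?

Demand slope: (329 − 353)/(69 − 61) = -3, so Qd = 536 − 3P.
Supply slope: (380 − 332)/(73 − 65) = 6, so Qs = 6P − 58.
Without the subsidy, 536 − 3P = 6P − 58 gives 9P = 594, so P* = 66 and Q* = 338.
With a per-unit subsidy paid to buyers, each effectively pays P − 13.5, so demand becomes Qd = 536 − 3(P − 13.5).
New equilibrium: buyers pay 57, sellers receive 70.5, Q = 365. (Wedge: Pb − Ps = −13.5.)
Outlay = t · Q = 13.5 · 365 = 4927.5.

Government outlay = 4927.5 thousand.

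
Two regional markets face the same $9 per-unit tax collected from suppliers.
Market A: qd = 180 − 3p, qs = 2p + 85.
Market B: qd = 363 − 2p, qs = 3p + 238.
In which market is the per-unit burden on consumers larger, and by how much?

Market B, by $1.8.

Market A: pre-tax p* = $19, q* = 123; post-tax q = 112.2; per-unit burden on consumers = $3.6.
Market B: pre-tax p* = $25, q* = 313; post-tax q = 302.2; per-unit burden on consumers = $5.4.
Difference: $3.6 vs $5.4 → market B is larger by $1.8.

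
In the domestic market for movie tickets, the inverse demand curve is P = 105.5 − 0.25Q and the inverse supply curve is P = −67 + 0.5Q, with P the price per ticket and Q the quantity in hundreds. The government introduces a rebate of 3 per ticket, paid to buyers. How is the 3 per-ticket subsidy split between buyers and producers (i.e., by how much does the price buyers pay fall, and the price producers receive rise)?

Rewrite in direct form: Qd = 422 − 4P and Qs = 2P + 134.
Without the subsidy, 422 − 4P = 2P + 134 gives 6P = 288, so P* = 48 and Q* = 230.
With a per-unit subsidy paid to buyers, each effectively pays P − 3, so demand becomes Qd = 422 − 4(P − 3).
Solving gives Q = 234 with buyers paying 47 and producers receiving 50 (the 3 wedge).
Gain to buyers: 1; to producers: 2. (They sum to 3.)

Buyers gain 1 per ticket; producers gain 2 per ticket.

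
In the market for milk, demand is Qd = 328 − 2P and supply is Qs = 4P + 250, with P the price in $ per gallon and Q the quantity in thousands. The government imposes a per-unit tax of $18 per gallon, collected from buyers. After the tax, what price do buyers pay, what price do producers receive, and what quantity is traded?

Buyers pay $25; producers receive $7; quantity = 278.

Before the tax: set 328 − 2P = 4P + 250 → P* = $13, Q* = 302.
With the tax collected from buyers, demand (in seller-price terms) shifts: Qd = 328 − 2(P + 18).
Solving gives Q = 278 with buyers paying $25 and producers receiving $7 (the $18 wedge).
The less price-elastic side of the market bears the larger share of a per-unit tax.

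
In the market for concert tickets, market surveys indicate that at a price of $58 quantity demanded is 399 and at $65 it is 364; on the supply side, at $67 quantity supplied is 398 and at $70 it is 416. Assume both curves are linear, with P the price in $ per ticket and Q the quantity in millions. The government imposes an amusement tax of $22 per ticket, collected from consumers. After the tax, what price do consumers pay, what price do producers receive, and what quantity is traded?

Demand slope: (364 − 399)/(65 − 58) = -5, so Qd = 689 − 5P.
Supply slope: (416 − 398)/(70 − 67) = 6, so Qs = 6P − 4.
Before the tax: set 689 − 5P = 6P − 4 → P* = $63, Q* = 374.
With the tax collected from consumers, demand (in seller-price terms) shifts: Qd = 689 − 5(P + 22).
Solving gives Q = 314 with consumers paying $75 and producers receiving $53 (the $22 wedge).

Consumers pay $75; producers receive $53; quantity = 314.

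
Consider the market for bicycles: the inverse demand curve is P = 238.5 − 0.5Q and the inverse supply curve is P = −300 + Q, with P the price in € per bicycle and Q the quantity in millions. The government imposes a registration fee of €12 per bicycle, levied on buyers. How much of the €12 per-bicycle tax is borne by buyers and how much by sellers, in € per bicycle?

Buyers bear €4 per bicycle; sellers bear €8 per bicycle.

Inverting to Q(P) form: Qd = 477 − 2P; Qs = P + 300.
Before the tax: set 477 − 2P = P + 300 → P* = €59, Q* = 359.
With the tax collected from buyers, demand (in seller-price terms) shifts: Qd = 477 − 2(P + 12).
New equilibrium: buyers pay €63, sellers receive €51, Q = 351. (Wedge: Pb − Ps = 12.)
Burden on buyers: €4; on sellers: €8. (They sum to €12.)
The less price-elastic side of the market bears the larger share of a per-unit tax.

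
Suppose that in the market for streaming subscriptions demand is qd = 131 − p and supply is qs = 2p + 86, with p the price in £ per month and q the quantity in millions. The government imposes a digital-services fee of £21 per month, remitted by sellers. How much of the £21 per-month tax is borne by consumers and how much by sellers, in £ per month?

Before the tax: set 131 − p = 2p + 86 → p* = £15, q* = 116.
With the tax collected from sellers, supply shifts: qs = 2(p − 21) + 86.
New equilibrium: consumers pay £29, sellers receive £8, q = 102. (Wedge: pb − ps = 21.)
Burden on consumers: £14; on sellers: £7. (They sum to £21.)

Consumers bear £14 per month; sellers bear £7 per month.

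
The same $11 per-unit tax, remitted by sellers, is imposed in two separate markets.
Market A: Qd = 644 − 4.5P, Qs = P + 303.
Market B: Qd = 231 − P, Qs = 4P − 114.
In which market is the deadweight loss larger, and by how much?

Market A, by $1.1.

Market A: pre-tax P* = $62, Q* = 365; post-tax Q = 356; deadweight loss = $49.5.
Market B: pre-tax P* = $69, Q* = 162; post-tax Q = 153.2; deadweight loss = $48.4.
Difference: $49.5 vs $48.4 → market A is larger by $1.1.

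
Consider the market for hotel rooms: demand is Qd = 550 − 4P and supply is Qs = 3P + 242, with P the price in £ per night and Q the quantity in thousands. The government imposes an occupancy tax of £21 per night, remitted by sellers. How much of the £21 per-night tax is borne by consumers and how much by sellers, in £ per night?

Before the tax: set 550 − 4P = 3P + 242 → P* = £44, Q* = 374.
With the tax collected from sellers, supply shifts: Qs = 3(P − 21) + 242.
New equilibrium: consumers pay £53, sellers receive £32, Q = 338. (Wedge: Pb − Ps = 21.)
Burden on consumers: £9; on sellers: £12. (They sum to £21.)
The less price-elastic side of the market bears the larger share of a per-unit tax.

Consumers bear £9 per night; sellers bear £12 per night.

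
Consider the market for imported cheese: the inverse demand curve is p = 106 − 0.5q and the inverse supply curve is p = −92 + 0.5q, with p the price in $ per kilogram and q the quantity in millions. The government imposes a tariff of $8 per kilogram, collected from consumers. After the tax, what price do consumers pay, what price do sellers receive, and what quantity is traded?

Inverting to q(p) form: qd = 212 − 2p; qs = 2p + 184.
Without the tax, 212 − 2p = 2p + 184 gives 4p = 28, so p* = $7 and q* = 198.
With the tax collected from consumers, demand (in seller-price terms) shifts: qd = 212 − 2(p + 8).
New equilibrium: consumers pay $11, sellers receive $3, q = 190. (Wedge: pb − ps = 8.)
The less price-elastic side of the market bears the larger share of a per-unit tax.

Consumers pay $11; sellers receive $3; quantity = 190.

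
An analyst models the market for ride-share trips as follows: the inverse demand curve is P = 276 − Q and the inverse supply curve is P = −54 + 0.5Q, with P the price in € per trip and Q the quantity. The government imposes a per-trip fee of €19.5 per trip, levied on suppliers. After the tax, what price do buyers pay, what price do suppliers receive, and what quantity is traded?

Inverting to Q(P) form: Qd = 276 − P; Qs = 2P + 108.
Before the tax: set 276 − P = 2P + 108 → P* = €56, Q* = 220.
With the tax collected from suppliers, supply shifts: Qs = 2(P − 19.5) + 108.
Solving gives Q = 207 with buyers paying €69 and suppliers receiving €49.5 (the €19.5 wedge).

Buyers pay €69; suppliers receive €49.5; quantity = 207.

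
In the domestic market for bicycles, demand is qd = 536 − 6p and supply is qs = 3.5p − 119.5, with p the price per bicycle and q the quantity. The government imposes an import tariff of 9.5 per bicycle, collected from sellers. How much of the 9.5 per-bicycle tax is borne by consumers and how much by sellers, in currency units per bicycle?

Consumers bear 3.5 per bicycle; sellers bear 6 per bicycle.

Without the tax, 536 − 6p = 3.5p − 119.5 gives 9.5p = 655.5, so p* = 69 and q* = 122.
With the tax collected from sellers, supply shifts: qs = 3.5(p − 9.5) − 119.5.
Solving gives q = 101 with consumers paying 72.5 and sellers receiving 63 (the 9.5 wedge).
Burden on consumers: 3.5; on sellers: 6. (They sum to 9.5.)
The less price-elastic side of the market bears the larger share of a per-unit tax.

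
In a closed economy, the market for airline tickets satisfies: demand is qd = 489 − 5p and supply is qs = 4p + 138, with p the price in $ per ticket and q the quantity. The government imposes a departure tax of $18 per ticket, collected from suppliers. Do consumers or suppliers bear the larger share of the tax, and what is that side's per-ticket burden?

Suppliers bear the larger share: $10 per ticket.

Before the tax: set 489 − 5p = 4p + 138 → p* = $39, q* = 294.
With the tax collected from suppliers, supply shifts: qs = 4(p − 18) + 138.
New equilibrium: consumers pay $47, suppliers receive $29, q = 254. (Wedge: pb − ps = 18.)
Per-ticket burden: consumers $8, suppliers $10.
Suppliers take the larger share because supply is less price-elastic here (demand slope 5 vs supply slope 4).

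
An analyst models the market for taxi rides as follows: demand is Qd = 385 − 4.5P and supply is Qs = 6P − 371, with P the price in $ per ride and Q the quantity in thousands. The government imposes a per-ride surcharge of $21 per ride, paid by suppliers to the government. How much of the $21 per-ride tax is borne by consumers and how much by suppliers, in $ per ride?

Without the tax, 385 − 4.5P = 6P − 371 gives 10.5P = 756, so P* = $72 and Q* = 61.
With the tax collected from suppliers, supply shifts: Qs = 6(P − 21) − 371.
Solving gives Q = 7 with consumers paying $84 and suppliers receiving $63 (the $21 wedge).
Burden on consumers: $12; on suppliers: $9. (They sum to $21.)
The less price-elastic side of the market bears the larger share of a per-unit tax.

Consumers bear $12 per ride; suppliers bear $9 per ride.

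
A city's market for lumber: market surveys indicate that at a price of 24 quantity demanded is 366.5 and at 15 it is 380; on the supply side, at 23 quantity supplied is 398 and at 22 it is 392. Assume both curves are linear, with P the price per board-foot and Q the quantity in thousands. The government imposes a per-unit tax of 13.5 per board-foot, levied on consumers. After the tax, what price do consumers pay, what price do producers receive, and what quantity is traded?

Consumers pay 29.8; producers receive 16.3; quantity = 357.8.

Demand slope: (380 − 366.5)/(15 − 24) = -1.5, so Qd = 402.5 − 1.5P.
Supply slope: (392 − 398)/(22 − 23) = 6, so Qs = 6P + 260.
Without the tax, 402.5 − 1.5P = 6P + 260 gives 7.5P = 142.5, so P* = 19 and Q* = 374.
With the tax collected from consumers, demand (in seller-price terms) shifts: Qd = 402.5 − 1.5(P + 13.5).
Solving gives Q = 357.8 with consumers paying 29.8 and producers receiving 16.3 (the 13.5 wedge).
The less price-elastic side of the market bears the larger share of a per-unit tax.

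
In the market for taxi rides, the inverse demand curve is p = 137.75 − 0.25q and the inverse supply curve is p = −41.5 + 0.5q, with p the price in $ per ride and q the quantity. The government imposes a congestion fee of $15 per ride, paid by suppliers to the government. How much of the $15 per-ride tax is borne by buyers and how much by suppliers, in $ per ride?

Rewrite in direct form: qd = 551 − 4p and qs = 2p + 83.
Without the tax, 551 − 4p = 2p + 83 gives 6p = 468, so p* = $78 and q* = 239.
With the tax collected from suppliers, supply shifts: qs = 2(p − 15) + 83.
Solving gives q = 219 with buyers paying $83 and suppliers receiving $68 (the $15 wedge).
Burden on buyers: $5; on suppliers: $10. (They sum to $15.)

Buyers bear $5 per ride; suppliers bear $10 per ride.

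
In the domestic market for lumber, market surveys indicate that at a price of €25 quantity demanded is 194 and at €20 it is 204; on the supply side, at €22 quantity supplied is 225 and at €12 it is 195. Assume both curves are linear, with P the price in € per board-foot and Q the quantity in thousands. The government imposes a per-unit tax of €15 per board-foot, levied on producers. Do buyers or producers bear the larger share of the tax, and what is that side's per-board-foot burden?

Demand slope: (204 − 194)/(20 − 25) = -2, so Qd = 244 − 2P.
Supply slope: (195 − 225)/(12 − 22) = 3, so Qs = 3P + 159.
Without the tax, 244 − 2P = 3P + 159 gives 5P = 85, so P* = €17 and Q* = 210.
With the tax collected from producers, supply shifts: Qs = 3(P − 15) + 159.
New equilibrium: buyers pay €26, producers receive €11, Q = 192. (Wedge: Pb − Ps = 15.)
Per-board-foot burden: buyers €9, producers €6.
Buyers take the larger share because demand is less price-elastic here (demand slope 2 vs supply slope 3).
The less price-elastic side of the market bears the larger share of a per-unit tax.

Buyers bear the larger share: €9 per board-foot.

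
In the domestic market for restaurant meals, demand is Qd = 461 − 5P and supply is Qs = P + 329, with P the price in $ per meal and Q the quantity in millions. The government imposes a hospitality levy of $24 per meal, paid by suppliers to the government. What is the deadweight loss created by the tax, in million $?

Deadweight loss = $240 million.

Without the tax, 461 − 5P = P + 329 gives 6P = 132, so P* = $22 and Q* = 351.
With the tax collected from suppliers, supply shifts: Qs = (P − 24) + 329.
Solving gives Q = 331 with buyers paying $26 and suppliers receiving $2 (the $24 wedge).
Quantity falls by |ΔQ| = |351 − 331| = 20.
DWL = ½ · t · |ΔQ| = ½ · 24 · 20 = $240.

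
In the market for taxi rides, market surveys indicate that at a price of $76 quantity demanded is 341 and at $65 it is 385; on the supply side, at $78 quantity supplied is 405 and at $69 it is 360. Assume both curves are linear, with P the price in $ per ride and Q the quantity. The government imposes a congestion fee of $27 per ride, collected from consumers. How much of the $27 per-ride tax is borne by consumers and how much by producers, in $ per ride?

Consumers bear $15 per ride; producers bear $12 per ride.

Demand slope: (385 − 341)/(65 − 76) = -4, so Qd = 645 − 4P.
Supply slope: (360 − 405)/(69 − 78) = 5, so Qs = 5P + 15.
Without the tax, 645 − 4P = 5P + 15 gives 9P = 630, so P* = $70 and Q* = 365.
With the tax collected from consumers, demand (in seller-price terms) shifts: Qd = 645 − 4(P + 27).
Solving gives Q = 305 with consumers paying $85 and producers receiving $58 (the $27 wedge).
Burden on consumers: $15; on producers: $12. (They sum to $27.)
The less price-elastic side of the market bears the larger share of a per-unit tax.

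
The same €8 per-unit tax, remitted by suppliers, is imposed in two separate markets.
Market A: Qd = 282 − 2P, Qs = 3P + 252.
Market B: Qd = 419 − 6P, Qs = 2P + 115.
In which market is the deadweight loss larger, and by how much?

Market A: pre-tax P* = €6, Q* = 270; post-tax Q = 260.4; deadweight loss = €38.4.
Market B: pre-tax P* = €38, Q* = 191; post-tax Q = 179; deadweight loss = €48.
Difference: €38.4 vs €48 → market B is larger by €9.6.

Market B, by €9.6.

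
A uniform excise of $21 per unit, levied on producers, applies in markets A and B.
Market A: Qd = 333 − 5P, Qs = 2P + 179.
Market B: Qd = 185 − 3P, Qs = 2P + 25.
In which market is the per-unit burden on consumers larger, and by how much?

Market A: pre-tax P* = $22, Q* = 223; post-tax Q = 193; per-unit burden on consumers = $6.
Market B: pre-tax P* = $32, Q* = 89; post-tax Q = 63.8; per-unit burden on consumers = $8.4.
Difference: $6 vs $8.4 → market B is larger by $2.4.

Market B, by $2.4.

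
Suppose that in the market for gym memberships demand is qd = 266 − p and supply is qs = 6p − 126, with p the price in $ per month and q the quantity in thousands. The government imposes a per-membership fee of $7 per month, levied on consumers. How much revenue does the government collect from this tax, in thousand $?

Without the tax, 266 − p = 6p − 126 gives 7p = 392, so p* = $56 and q* = 210.
With the tax collected from consumers, demand (in seller-price terms) shifts: qd = 266 − (p + 7).
New equilibrium: consumers pay $62, sellers receive $55, q = 204. (Wedge: pb − ps = 7.)
Revenue = t · Q = 7 · 204 = $1428.

Tax revenue = $1428 thousand.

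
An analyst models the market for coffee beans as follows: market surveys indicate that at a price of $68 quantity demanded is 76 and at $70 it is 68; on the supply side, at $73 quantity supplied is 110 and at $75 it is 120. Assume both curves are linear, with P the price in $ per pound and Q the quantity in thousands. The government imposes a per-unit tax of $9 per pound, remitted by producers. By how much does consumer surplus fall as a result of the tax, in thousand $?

Demand slope: (68 − 76)/(70 − 68) = -4, so Qd = 348 − 4P.
Supply slope: (120 − 110)/(75 − 73) = 5, so Qs = 5P − 255.
Before the tax: set 348 − 4P = 5P − 255 → P* = $67, Q* = 80.
With the tax collected from producers, supply shifts: Qs = 5(P − 9) − 255.
New equilibrium: consumers pay $72, producers receive $63, Q = 60. (Wedge: Pb − Ps = 9.)
ΔCS is the trapezoid between Q = 60 and Q = 80 of height $5: ½ · (80 + 60) · 5 = $350.

Consumer surplus falls by $350 thousand.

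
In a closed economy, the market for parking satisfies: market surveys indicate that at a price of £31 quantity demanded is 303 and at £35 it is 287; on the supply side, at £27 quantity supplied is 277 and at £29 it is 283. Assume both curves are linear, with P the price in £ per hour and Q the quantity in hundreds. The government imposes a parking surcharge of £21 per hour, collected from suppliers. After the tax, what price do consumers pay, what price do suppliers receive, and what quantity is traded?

Consumers pay £42; suppliers receive £21; quantity = 259.

Demand slope: (287 − 303)/(35 − 31) = -4, so Qd = 427 − 4P.
Supply slope: (283 − 277)/(29 − 27) = 3, so Qs = 3P + 196.
Without the tax, 427 − 4P = 3P + 196 gives 7P = 231, so P* = £33 and Q* = 295.
With the tax collected from suppliers, supply shifts: Qs = 3(P − 21) + 196.
Solving gives Q = 259 with consumers paying £42 and suppliers receiving £21 (the £21 wedge).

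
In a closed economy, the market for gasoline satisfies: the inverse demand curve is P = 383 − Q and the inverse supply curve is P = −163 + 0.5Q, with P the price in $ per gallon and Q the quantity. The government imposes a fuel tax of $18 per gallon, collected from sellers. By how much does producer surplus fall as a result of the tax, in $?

Producer surplus falls by $2148.

Inverting to Q(P) form: Qd = 383 − P; Qs = 2P + 326.
Without the tax, 383 − P = 2P + 326 gives 3P = 57, so P* = $19 and Q* = 364.
With the tax collected from sellers, supply shifts: Qs = 2(P − 18) + 326.
Solving gives Q = 352 with buyers paying $31 and sellers receiving $13 (the $18 wedge).
ΔPS is the trapezoid between Q = 352 and Q = 364 of height $6: ½ · (364 + 352) · 6 = $2148.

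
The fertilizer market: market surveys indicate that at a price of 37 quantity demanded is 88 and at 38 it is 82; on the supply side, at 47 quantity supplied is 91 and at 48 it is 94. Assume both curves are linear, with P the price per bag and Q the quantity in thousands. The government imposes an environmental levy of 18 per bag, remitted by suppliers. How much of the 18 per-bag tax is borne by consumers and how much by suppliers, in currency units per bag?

Consumers bear 6 per bag; suppliers bear 12 per bag.

Demand slope: (82 − 88)/(38 − 37) = -6, so Qd = 310 − 6P.
Supply slope: (94 − 91)/(48 − 47) = 3, so Qs = 3P − 50.
Without the tax, 310 − 6P = 3P − 50 gives 9P = 360, so P* = 40 and Q* = 70.
With the tax collected from suppliers, supply shifts: Qs = 3(P − 18) − 50.
New equilibrium: consumers pay 46, suppliers receive 28, Q = 34. (Wedge: Pb − Ps = 18.)
Burden on consumers: 6; on suppliers: 12. (They sum to 18.)
The less price-elastic side of the market bears the larger share of a per-unit tax.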